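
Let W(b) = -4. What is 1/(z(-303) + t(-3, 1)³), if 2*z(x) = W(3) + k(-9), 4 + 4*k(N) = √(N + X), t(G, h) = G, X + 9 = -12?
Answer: -944/27863 - 4*I*√30/27863 ≈ -0.03388 - 0.00078631*I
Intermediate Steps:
X = -21 (X = -9 - 12 = -21)
k(N) = -1 + √(-21 + N)/4 (k(N) = -1 + √(N - 21)/4 = -1 + √(-21 + N)/4)
z(x) = -5/2 + I*√30/8 (z(x) = (-4 + (-1 + √(-21 - 9)/4))/2 = (-4 + (-1 + √(-30)/4))/2 = (-4 + (-1 + (I*√30)/4))/2 = (-4 + (-1 + I*√30/4))/2 = (-5 + I*√30/4)/2 = -5/2 + I*√30/8)
1/(z(-303) + t(-3, 1)³) = 1/((-5/2 + I*√30/8) + (-3)³) = 1/((-5/2 + I*√30/8) - 27) = 1/(-59/2 + I*√30/8)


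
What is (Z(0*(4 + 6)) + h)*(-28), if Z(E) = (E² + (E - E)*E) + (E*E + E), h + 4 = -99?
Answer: 2884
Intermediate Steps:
h = -103 (h = -4 - 99 = -103)
Z(E) = E + 2*E² (Z(E) = (E² + 0*E) + (E² + E) = (E² + 0) + (E + E²) = E² + (E + E²) = E + 2*E²)
(Z(0*(4 + 6)) + h)*(-28) = ((0*(4 + 6))*(1 + 2*(0*(4 + 6))) - 103)*(-28) = ((0*10)*(1 + 2*(0*10)) - 103)*(-28) = (0*(1 + 2*0) - 103)*(-28) = (0*(1 + 0) - 103)*(-28) = (0*1 - 103)*(-28) = (0 - 103)*(-28) = -103*(-28) = 2884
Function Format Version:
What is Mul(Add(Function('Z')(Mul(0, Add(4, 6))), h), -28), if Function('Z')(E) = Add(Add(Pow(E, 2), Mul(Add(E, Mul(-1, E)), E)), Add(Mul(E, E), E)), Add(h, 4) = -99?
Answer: 2884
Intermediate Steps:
h = -103 (h = Add(-4, -99) = -103)
Function('Z')(E) = Add(E, Mul(2, Pow(E, 2))) (Function('Z')(E) = Add(Add(Pow(E, 2), Mul(0, E)), Add(Pow(E, 2), E)) = Add(Add(Pow(E, 2), 0), Add(E, Pow(E, 2))) = Add(Pow(E, 2), Add(E, Pow(E, 2))) = Add(E, Mul(2, Pow(E, 2))))
Mul(Add(Function('Z')(Mul(0, Add(4, 6))), h), -28) = Mul(Add(Mul(Mul(0, Add(4, 6)), Add(1, Mul(2, Mul(0, Add(4, 6))))), -103), -28) = Mul(Add(Mul(Mul(0, 10), Add(1, Mul(2, Mul(0, 10)))), -103), -28) = Mul(Add(Mul(0, Add(1, Mul(2, 0))), -103), -28) = Mul(Add(Mul(0, Add(1, 0)), -103), -28) = Mul(Add(Mul(0, 1), -103), -28) = Mul(Add(0, -103), -28) = Mul(-103, -28) = 2884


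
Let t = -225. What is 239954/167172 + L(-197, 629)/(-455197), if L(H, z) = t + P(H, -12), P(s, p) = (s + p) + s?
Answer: 54665913235/38048096442 ≈ 1.4368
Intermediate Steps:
P(s, p) = p + 2*s (P(s, p) = (p + s) + s = p + 2*s)
L(H, z) = -237 + 2*H (L(H, z) = -225 + (-12 + 2*H) = -237 + 2*H)
239954/167172 + L(-197, 629)/(-455197) = 239954/167172 + (-237 + 2*(-197))/(-455197) = 239954*(1/167172) + (-237 - 394)*(-1/455197) = 119977/83586 - 631*(-1/455197) = 119977/83586 + 631/455197 = 54665913235/38048096442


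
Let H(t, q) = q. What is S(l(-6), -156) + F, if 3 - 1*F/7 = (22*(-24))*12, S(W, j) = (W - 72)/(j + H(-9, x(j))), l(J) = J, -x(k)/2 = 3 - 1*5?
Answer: 3372387/76 ≈ 44374.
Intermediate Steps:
x(k) = 4 (x(k) = -2*(3 - 1*5) = -2*(3 - 5) = -2*(-2) = 4)
S(W, j) = (-72 + W)/(4 + j) (S(W, j) = (W - 72)/(j + 4) = (-72 + W)/(4 + j))
F = 44373 (F = 21 - 7*22*(-24)*12 = 21 - (-3696)*12 = 21 - 7*(-6336) = 21 + 44352 = 44373)
S(l(-6), -156) + F = (-72 - 6)/(4 - 156) + 44373 = -78/(-152) + 44373 = -1/152*(-78) + 44373 = 39/76 + 44373 = 3372387/76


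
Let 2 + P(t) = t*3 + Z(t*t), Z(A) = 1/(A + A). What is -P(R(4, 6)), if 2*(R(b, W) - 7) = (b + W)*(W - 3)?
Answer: -61953/968 ≈ -64.001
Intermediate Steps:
R(b, W) = 7 + (-3 + W)*(W + b)/2 (R(b, W) = 7 + ((b + W)*(W - 3))/2 = 7 + ((W + b)*(-3 + W))/2 = 7 + ((-3 + W)*(W + b))/2 = 7 + (-3 + W)*(W + b)/2)
Z(A) = 1/(2*A)
P(t) = -2 + 1/(2*t²) + 3*t (P(t) = -2 + (t*3 + 1/(2*((t*t)))) = -2 + (3*t + 1/(2*(t²))) = -2 + (3*t + 1/(2*t²)) = -2 + (1/(2*t²) + 3*t) = -2 + 1/(2*t²) + 3*t)
-P(R(4, 6)) = -(-2 + 1/(2*(7 + (½)*6² - 3/2*6 - 3/2*4 + (½)*6*4)²) + 3*(7 + (½)*6² - 3/2*6 - 3/2*4 + (½)*6*4)) = -(-2 + 1/(2*(7 + (½)*36 - 9 - 6 + 12)²) + 3*(7 + (½)*36 - 9 - 6 + 12)) = -(-2 + 1/(2*(7 + 18 - 9 - 6 + 12)²) + 3*(7 + 18 - 9 - 6 + 12)) = -(-2 + (½)/22² + 3*22) = -(-2 + (½)*(1/484) + 66) = -(-2 + 1/968 + 66) = -1*61953/968 = -61953/968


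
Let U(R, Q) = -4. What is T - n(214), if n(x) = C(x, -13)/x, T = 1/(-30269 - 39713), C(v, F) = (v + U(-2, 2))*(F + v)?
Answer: -1476970217/7488074 ≈ -197.24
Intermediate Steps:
C(v, F) = (-4 + v)*(F + v) (C(v, F) = (v - 4)*(F + v) = (-4 + v)*(F + v))
T = -1/69982 (T = 1/(-69982) = -1/69982 ≈ -1.4289e-5)
n(x) = (52 + x² - 17*x)/x (n(x) = (x² - 4*(-13) - 4*x - 13*x)/x = (x² + 52 - 4*x - 13*x)/x = (52 + x² - 17*x)/x)
T - n(214) = -1/69982 - (-17 + 214 + 52/214) = -1/69982 - (-17 + 214 + 52*(1/214)) = -1/69982 - (-17 + 214 + 26/107) = -1/69982 - 1*21105/107 = -1/69982 - 21105/107 = -1476970217/7488074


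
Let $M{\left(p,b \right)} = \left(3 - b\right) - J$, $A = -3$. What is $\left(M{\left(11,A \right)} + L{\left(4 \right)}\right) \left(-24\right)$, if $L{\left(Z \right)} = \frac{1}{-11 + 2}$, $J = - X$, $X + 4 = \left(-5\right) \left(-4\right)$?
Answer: $- \frac{1576}{3} \approx -525.33$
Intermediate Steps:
$X = 16$ ($X = -4 - -20 = -4 + 20 = 16$)
$J = -16$ ($J = \left(-1\right) 16 = -16$)
$M{\left(p,b \right)} = 19 - b$ ($M{\left(p,b \right)} = \left(3 - b\right) - -16 = \left(3 - b\right) + 16 = 19 - b$)
$L{\left(Z \right)} = - \frac{1}{9}$ ($L{\left(Z \right)} = \frac{1}{-9} = - \frac{1}{9}$)
$\left(M{\left(11,A \right)} + L{\left(4 \right)}\right) \left(-24\right) = \left(\left(19 - -3\right) - \frac{1}{9}\right) \left(-24\right) = \left(\left(19 + 3\right) - \frac{1}{9}\right) \left(-24\right) = \left(22 - \frac{1}{9}\right) \left(-24\right) = \frac{197}{9} \left(-24\right) = - \frac{1576}{3}$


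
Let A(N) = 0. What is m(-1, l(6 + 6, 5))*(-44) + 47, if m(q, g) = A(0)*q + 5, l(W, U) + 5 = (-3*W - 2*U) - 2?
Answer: -173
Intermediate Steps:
l(W, U) = -7 - 3*W - 2*U (l(W, U) = -5 + ((-3*W - 2*U) - 2) = -5 + (-2 - 3*W - 2*U) = -7 - 3*W - 2*U)
m(q, g) = 5 (m(q, g) = 0*q + 5 = 0 + 5 = 5)
m(-1, l(6 + 6, 5))*(-44) + 47 = 5*(-44) + 47 = -220 + 47 = -173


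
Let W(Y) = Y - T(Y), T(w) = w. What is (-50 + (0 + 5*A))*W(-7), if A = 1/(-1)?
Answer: 0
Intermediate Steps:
A = -1
W(Y) = 0 (W(Y) = Y - Y = 0)
(-50 + (0 + 5*A))*W(-7) = (-50 + (0 + 5*(-1)))*0 = (-50 + (0 - 5))*0 = (-50 - 5)*0 = -55*0 = 0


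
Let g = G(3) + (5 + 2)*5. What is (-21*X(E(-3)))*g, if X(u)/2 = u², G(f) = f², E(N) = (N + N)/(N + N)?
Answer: -1848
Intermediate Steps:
E(N) = 1 (E(N) = (2*N)/((2*N)) = (2*N)*(1/(2*N)) = 1)
X(u) = 2*u²
g = 44 (g = 3² + (5 + 2)*5 = 9 + 7*5 = 9 + 35 = 44)
(-21*X(E(-3)))*g = -42*1²*44 = -42*44 = -1848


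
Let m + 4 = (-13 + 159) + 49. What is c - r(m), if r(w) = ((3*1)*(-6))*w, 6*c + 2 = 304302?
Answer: 162464/3 ≈ 54155.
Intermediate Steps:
c = 152150/3 (c = -1/3 + (1/6)*304302 = -1/3 + 50717 = 152150/3 ≈ 50717.)
m = 191 (m = -4 + ((-13 + 159) + 49) = -4 + (146 + 49) = -4 + 195 = 191)
r(w) = -18*w (r(w) = (3*(-6))*w = -18*w)
c - r(m) = 152150/3 - (-18)*191 = 152150/3 - 1*(-3438) = 152150/3 + 3438 = 162464/3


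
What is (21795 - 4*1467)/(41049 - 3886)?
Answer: 3/7 ≈ 0.42857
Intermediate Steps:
(21795 - 4*1467)/(41049 - 3886) = (21795 - 5868)/37163 = 15927*(1/37163) = 3/7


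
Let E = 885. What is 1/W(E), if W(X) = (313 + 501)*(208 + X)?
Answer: 1/889702 ≈ 1.1240e-6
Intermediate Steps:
W(X) = 169312 + 814*X (W(X) = 814*(208 + X) = 169312 + 814*X)
1/W(E) = 1/(169312 + 814*885) = 1/(169312 + 720390) = 1/889702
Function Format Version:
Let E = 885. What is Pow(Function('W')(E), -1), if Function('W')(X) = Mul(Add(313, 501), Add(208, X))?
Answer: Rational(1, 889702) ≈ 1.1240e-6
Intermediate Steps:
Function('W')(X) = Add(169312, Mul(814, X)) (Function('W')(X) = Mul(814, Add(208, X)) = Add(169312, Mul(814, X)))
Pow(Function('W')(E), -1) = Pow(Add(169312, Mul(814, 885)), -1) = Pow(Add(169312, 720390), -1) = Pow(889702, -1) = Rational(1, 889702)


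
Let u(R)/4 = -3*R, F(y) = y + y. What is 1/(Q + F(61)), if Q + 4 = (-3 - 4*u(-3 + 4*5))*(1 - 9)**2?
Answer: 1/52150 ≈ 1.9175e-5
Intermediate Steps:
F(y) = 2*y
u(R) = -12*R (u(R) = 4*(-3*R) = -12*R)
Q = 52028 (Q = -4 + (-3 - (-48)*(-3 + 4*5))*(1 - 9)**2 = -4 + (-3 - (-48)*(-3 + 20))*(-8)**2 = -4 + (-3 - (-48)*17)*64 = -4 + (-3 - 4*(-204))*64 = -4 + (-3 + 816)*64 = -4 + 813*64 = -4 + 52032 = 52028)
1/(Q + F(61)) = 1/(52028 + 2*61) = 1/(52028 + 122) = 1/52150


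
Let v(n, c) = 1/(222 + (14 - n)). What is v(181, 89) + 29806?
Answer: 1639331/55 ≈ 29806.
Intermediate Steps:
v(n, c) = 1/(236 - n)
v(181, 89) + 29806 = -1/(-236 + 181) + 29806 = -1/(-55) + 29806 = -1*(-1/55) + 29806 = 1/55 + 29806 = 1639331/55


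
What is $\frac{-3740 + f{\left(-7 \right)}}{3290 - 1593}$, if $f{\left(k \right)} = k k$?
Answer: $- \frac{3691}{1697} \approx -2.175$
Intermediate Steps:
$f{\left(k \right)} = k^{2}$
$\frac{-3740 + f{\left(-7 \right)}}{3290 - 1593} = \frac{-3740 + \left(-7\right)^{2}}{3290 - 1593} = \frac{-3740 + 49}{1697} = \left(-3691\right) \frac{1}{1697} = - \frac{3691}{1697}$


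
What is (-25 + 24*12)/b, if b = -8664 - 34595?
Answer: -263/43259 ≈ -0.0060797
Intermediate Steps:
b = -43259
(-25 + 24*12)/b = (-25 + 24*12)/(-43259) = (-25 + 288)*(-1/43259) = 263*(-1/43259) = -263/43259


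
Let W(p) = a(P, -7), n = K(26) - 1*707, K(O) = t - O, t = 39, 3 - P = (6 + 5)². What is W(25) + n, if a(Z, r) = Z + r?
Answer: -819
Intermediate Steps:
P = -118 (P = 3 - (6 + 5)² = 3 - 1*11² = 3 - 1*121 = 3 - 121 = -118)
K(O) = 39 - O
n = -694 (n = (39 - 1*26) - 1*707 = (39 - 26) - 707 = 13 - 707 = -694)
W(p) = -125 (W(p) = -118 - 7 = -125)
W(25) + n = -125 - 694 = -819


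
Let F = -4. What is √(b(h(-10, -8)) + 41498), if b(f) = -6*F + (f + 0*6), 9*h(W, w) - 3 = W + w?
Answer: √373683/3 ≈ 203.77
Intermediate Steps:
h(W, w) = ⅓ + W/9 + w/9 (h(W, w) = ⅓ + (W + w)/9 = ⅓ + (W/9 + w/9) = ⅓ + W/9 + w/9)
b(f) = 24 + f (b(f) = -6*(-4) + (f + 0*6) = 24 + (f + 0) = 24 + f)
√(b(h(-10, -8)) + 41498) = √((24 + (⅓ + (⅑)*(-10) + (⅑)*(-8))) + 41498) = √((24 + (⅓ - 10/9 - 8/9)) + 41498) = √((24 - 5/3) + 41498) = √(67/3 + 41498) = √(124561/3) = √373683/3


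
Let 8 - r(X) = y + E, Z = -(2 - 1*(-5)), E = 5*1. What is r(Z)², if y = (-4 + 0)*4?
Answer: 361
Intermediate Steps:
E = 5
y = -16 (y = -4*4 = -16)
Z = -7 (Z = -(2 + 5) = -1*7 = -7)
r(X) = 19 (r(X) = 8 - (-16 + 5) = 8 - 1*(-11) = 8 + 11 = 19)
r(Z)² = 19² = 361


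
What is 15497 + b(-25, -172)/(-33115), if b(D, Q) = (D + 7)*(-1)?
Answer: 513183137/33115 ≈ 15497.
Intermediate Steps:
b(D, Q) = -7 - D (b(D, Q) = (7 + D)*(-1) = -7 - D)
15497 + b(-25, -172)/(-33115) = 15497 + (-7 - 1*(-25))/(-33115) = 15497 + (-7 + 25)*(-1/33115) = 15497 + 18*(-1/33115) = 15497 - 18/33115 = 513183137/33115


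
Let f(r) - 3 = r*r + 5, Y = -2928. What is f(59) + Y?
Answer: 561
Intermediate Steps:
f(r) = 8 + r² (f(r) = 3 + (r*r + 5) = 3 + (r² + 5) = 3 + (5 + r²) = 8 + r²)
f(59) + Y = (8 + 59²) - 2928 = (8 + 3481) - 2928 = 3489 - 2928 = 561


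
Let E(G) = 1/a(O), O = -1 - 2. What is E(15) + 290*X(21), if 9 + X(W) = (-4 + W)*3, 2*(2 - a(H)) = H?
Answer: 85262/7 ≈ 12180.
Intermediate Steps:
O = -3
a(H) = 2 - H/2
X(W) = -21 + 3*W (X(W) = -9 + (-4 + W)*3 = -9 + (-12 + 3*W) = -21 + 3*W)
E(G) = 2/7 (E(G) = 1/(2 - 1/2*(-3)) = 1/(2 + 3/2) = 1/(7/2) = 2/7)
E(15) + 290*X(21) = 2/7 + 290*(-21 + 3*21) = 2/7 + 290*(-21 + 63) = 2/7 + 290*42 = 2/7 + 12180 = 85262/7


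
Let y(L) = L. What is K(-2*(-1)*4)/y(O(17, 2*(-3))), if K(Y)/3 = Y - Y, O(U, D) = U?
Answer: 0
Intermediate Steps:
K(Y) = 0 (K(Y) = 3*(Y - Y) = 3*0 = 0)
K(-2*(-1)*4)/y(O(17, 2*(-3))) = 0/17 = 0*(1/17) = 0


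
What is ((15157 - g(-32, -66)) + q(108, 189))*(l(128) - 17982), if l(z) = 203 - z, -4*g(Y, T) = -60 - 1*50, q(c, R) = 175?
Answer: -548115363/2 ≈ -2.7406e+8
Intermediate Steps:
g(Y, T) = 55/2 (g(Y, T) = -(-60 - 1*50)/4 = -(-60 - 50)/4 = -¼*(-110) = 55/2)
((15157 - g(-32, -66)) + q(108, 189))*(l(128) - 17982) = ((15157 - 1*55/2) + 175)*((203 - 1*128) - 17982) = ((15157 - 55/2) + 175)*((203 - 128) - 17982) = (30259/2 + 175)*(75 - 17982) = (30609/2)*(-17907) = -548115363/2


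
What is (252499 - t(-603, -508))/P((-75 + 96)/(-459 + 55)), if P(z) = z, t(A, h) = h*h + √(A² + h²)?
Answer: 107060 + 404*√621673/21 ≈ 1.2223e+5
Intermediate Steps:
t(A, h) = h² + √(A² + h²)
(252499 - t(-603, -508))/P((-75 + 96)/(-459 + 55)) = (252499 - ((-508)² + √((-603)² + (-508)²)))/(((-75 + 96)/(-459 + 55))) = (252499 - (258064 + √(363609 + 258064)))/((21/(-404))) = (252499 - (258064 + √621673))/((21*(-1/404))) = (252499 + (-258064 - √621673))/(-21/404) = (-5565 - √621673)*(-404/21) = 107060 + 404*√621673/21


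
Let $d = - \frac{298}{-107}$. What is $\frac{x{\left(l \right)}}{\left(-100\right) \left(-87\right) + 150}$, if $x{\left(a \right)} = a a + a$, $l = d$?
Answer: $\frac{4023}{3377455} \approx 0.0011911$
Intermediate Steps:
$d = \frac{298}{107}$ ($d = \left(-298\right) \left(- \frac{1}{107}\right) = \frac{298}{107} \approx 2.785$)
$l = \frac{298}{107} \approx 2.785$
$x{\left(a \right)} = a + a^{2}$ ($x{\left(a \right)} = a^{2} + a = a + a^{2}$)
$\frac{x{\left(l \right)}}{\left(-100\right) \left(-87\right) + 150} = \frac{\frac{298}{107} \left(1 + \frac{298}{107}\right)}{\left(-100\right) \left(-87\right) + 150} = \frac{\frac{298}{107} \cdot \frac{405}{107}}{8700 + 150} = \frac{120690}{11449 \cdot 8850} = \frac{120690}{11449} \cdot \frac{1}{8850} = \frac{4023}{3377455}$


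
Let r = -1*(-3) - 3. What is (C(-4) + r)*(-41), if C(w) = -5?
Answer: 205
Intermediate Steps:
r = 0 (r = 3 - 3 = 0)
(C(-4) + r)*(-41) = (-5 + 0)*(-41) = -5*(-41) = 205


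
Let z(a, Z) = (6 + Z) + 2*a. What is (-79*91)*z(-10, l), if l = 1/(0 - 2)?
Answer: 208481/2 ≈ 1.0424e+5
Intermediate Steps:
l = -½ (l = 1/(-2) = -½ ≈ -0.50000)
z(a, Z) = 6 + Z + 2*a
(-79*91)*z(-10, l) = (-79*91)*(6 - ½ + 2*(-10)) = -7189*(6 - ½ - 20) = -7189*(-29/2) = 208481/2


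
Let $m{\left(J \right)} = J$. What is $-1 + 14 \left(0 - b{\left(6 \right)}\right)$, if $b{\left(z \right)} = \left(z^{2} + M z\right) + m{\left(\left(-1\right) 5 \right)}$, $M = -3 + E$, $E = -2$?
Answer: $-15$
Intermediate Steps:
$M = -5$ ($M = -3 - 2 = -5$)
$b{\left(z \right)} = -5 + z^{2} - 5 z$ ($b{\left(z \right)} = \left(z^{2} - 5 z\right) - 5 = -5 + z^{2} - 5 z$)
$-1 + 14 \left(0 - b{\left(6 \right)}\right) = -1 + 14 \left(0 - \left(-5 + 6^{2} - 30\right)\right) = -1 + 14 \left(0 - \left(-5 + 36 - 30\right)\right) = -1 + 14 \left(0 - 1\right) = -1 + 14 \left(-1\right) = -1 - 14 = -15$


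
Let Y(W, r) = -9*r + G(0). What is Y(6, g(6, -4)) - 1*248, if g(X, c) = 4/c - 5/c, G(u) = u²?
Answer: -1001/4 ≈ -250.25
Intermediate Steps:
g(X, c) = -1/c
Y(W, r) = -9*r (Y(W, r) = -9*r + 0² = -9*r + 0 = -9*r)
Y(6, g(6, -4)) - 1*248 = -(-9)/(-4) - 1*248 = -(-9)*(-1)/4 - 248 = -9*¼ - 248 = -9/4 - 248 = -1001/4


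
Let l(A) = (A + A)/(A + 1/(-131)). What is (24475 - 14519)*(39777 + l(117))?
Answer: 3034852414968/7663 ≈ 3.9604e+8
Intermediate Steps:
l(A) = 2*A/(-1/131 + A) (l(A) = (2*A)/(A - 1/131) = (2*A)/(-1/131 + A) = 2*A/(-1/131 + A))
(24475 - 14519)*(39777 + l(117)) = (24475 - 14519)*(39777 + 262*117/(-1 + 131*117)) = 9956*(39777 + 262*117/(-1 + 15327)) = 9956*(39777 + 262*117/15326) = 9956*(39777 + 262*117*(1/15326)) = 9956*(39777 + 15327/7663) = 9956*(304826478/7663) = 3034852414968/7663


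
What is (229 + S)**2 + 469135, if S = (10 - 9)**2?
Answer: 522035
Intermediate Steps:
S = 1 (S = 1**2 = 1)
(229 + S)**2 + 469135 = (229 + 1)**2 + 469135 = 230**2 + 469135 = 52900 + 469135 = 522035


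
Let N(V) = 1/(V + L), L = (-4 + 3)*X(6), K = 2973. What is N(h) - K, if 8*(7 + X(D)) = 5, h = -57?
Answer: -1204073/405 ≈ -2973.0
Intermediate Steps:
X(D) = -51/8 (X(D) = -7 + (1/8)*5 = -7 + 5/8 = -51/8)
L = 51/8 (L = (-4 + 3)*(-51/8) = -1*(-51/8) = 51/8 ≈ 6.3750)
N(V) = 1/(51/8 + V) (N(V) = 1/(V + 51/8) = 1/(51/8 + V))
N(h) - K = 8/(51 + 8*(-57)) - 1*2973 = 8/(51 - 456) - 2973 = 8/(-405) - 2973 = 8*(-1/405) - 2973 = -8/405 - 2973 = -1204073/405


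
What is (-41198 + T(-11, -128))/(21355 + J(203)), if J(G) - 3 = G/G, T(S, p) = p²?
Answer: -24814/21359 ≈ -1.1618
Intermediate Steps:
J(G) = 4 (J(G) = 3 + G/G = 3 + 1 = 4)
(-41198 + T(-11, -128))/(21355 + J(203)) = (-41198 + (-128)²)/(21355 + 4) = (-41198 + 16384)/21359 = -24814*1/21359 = -24814/21359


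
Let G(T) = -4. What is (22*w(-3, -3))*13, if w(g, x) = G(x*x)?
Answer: -1144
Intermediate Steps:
w(g, x) = -4
(22*w(-3, -3))*13 = (22*(-4))*13 = -88*13 = -1144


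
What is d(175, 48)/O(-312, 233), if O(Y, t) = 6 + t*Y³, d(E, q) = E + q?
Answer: -223/7076519418 ≈ -3.1513e-8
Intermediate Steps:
d(175, 48)/O(-312, 233) = (175 + 48)/(6 + 233*(-312)³) = 223/(6 + 233*(-30371328)) = 223/(6 - 7076519424) = 223/(-7076519418) = 223*(-1/7076519418) = -223/7076519418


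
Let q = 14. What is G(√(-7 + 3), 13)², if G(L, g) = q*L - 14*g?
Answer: 32340 - 10192*I ≈ 32340.0 - 10192.0*I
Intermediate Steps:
G(L, g) = -14*g + 14*L (G(L, g) = 14*L - 14*g = -14*g + 14*L)
G(√(-7 + 3), 13)² = (-14*13 + 14*√(-7 + 3))² = (-182 + 14*√(-4))² = (-182 + 14*(2*I))² = (-182 + 28*I)²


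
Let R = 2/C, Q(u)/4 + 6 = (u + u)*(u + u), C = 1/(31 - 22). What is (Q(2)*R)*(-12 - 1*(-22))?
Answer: 7200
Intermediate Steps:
C = ⅑ (C = 1/9 = ⅑ ≈ 0.11111)
Q(u) = -24 + 16*u² (Q(u) = -24 + 4*((u + u)*(u + u)) = -24 + 4*((2*u)*(2*u)) = -24 + 4*(4*u²) = -24 + 16*u²)
R = 18 (R = 2/(⅑) = 2*9 = 18)
(Q(2)*R)*(-12 - 1*(-22)) = ((-24 + 16*2²)*18)*(-12 - 1*(-22)) = ((-24 + 16*4)*18)*(-12 + 22) = ((-24 + 64)*18)*10 = (40*18)*10 = 720*10 = 7200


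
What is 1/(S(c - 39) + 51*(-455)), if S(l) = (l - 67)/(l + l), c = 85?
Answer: -92/2134881 ≈ -4.3094e-5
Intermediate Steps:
S(l) = (-67 + l)/(2*l) (S(l) = (-67 + l)/((2*l)) = (-67 + l)*(1/(2*l)) = (-67 + l)/(2*l))
1/(S(c - 39) + 51*(-455)) = 1/((-67 + (85 - 39))/(2*(85 - 39)) + 51*(-455)) = 1/((1/2)*(-67 + 46)/46 - 23205) = 1/((1/2)*(1/46)*(-21) - 23205) = 1/(-21/92 - 23205) = 1/(-2134881/92) = -92/2134881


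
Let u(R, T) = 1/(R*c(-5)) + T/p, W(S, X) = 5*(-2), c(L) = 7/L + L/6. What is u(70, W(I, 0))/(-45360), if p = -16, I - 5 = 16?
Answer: -2321/170190720 ≈ -1.3638e-5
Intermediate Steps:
I = 21 (I = 5 + 16 = 21)
c(L) = 7/L + L/6 (c(L) = 7/L + L*(1/6) = 7/L + L/6)
W(S, X) = -10
u(R, T) = -30/(67*R) - T/16 (u(R, T) = 1/(R*(7/(-5) + (1/6)*(-5))) + T/(-16) = 1/(R*(7*(-1/5) - 5/6)) + T*(-1/16) = 1/(R*(-7/5 - 5/6)) - T/16 = 1/(R*(-67/30)) - T/16 = -30/67/R - T/16 = -30/(67*R) - T/16)
u(70, W(I, 0))/(-45360) = (-30/67/70 - 1/16*(-10))/(-45360) = (-30/67*1/70 + 5/8)*(-1/45360) = (-3/469 + 5/8)*(-1/45360) = (2321/3752)*(-1/45360) = -2321/170190720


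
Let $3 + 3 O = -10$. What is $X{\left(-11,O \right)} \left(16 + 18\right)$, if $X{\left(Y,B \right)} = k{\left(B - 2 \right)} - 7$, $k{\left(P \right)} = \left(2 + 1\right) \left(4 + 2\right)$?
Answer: $374$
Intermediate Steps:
$O = - \frac{13}{3}$ ($O = -1 + \frac{1}{3} \left(-10\right) = -1 - \frac{10}{3} = - \frac{13}{3} \approx -4.3333$)
$k{\left(P \right)} = 18$ ($k{\left(P \right)} = 3 \cdot 6 = 18$)
$X{\left(Y,B \right)} = 11$ ($X{\left(Y,B \right)} = 18 - 7 = 11$)
$X{\left(-11,O \right)} \left(16 + 18\right) = 11 \left(16 + 18\right) = 11 \cdot 34 = 374$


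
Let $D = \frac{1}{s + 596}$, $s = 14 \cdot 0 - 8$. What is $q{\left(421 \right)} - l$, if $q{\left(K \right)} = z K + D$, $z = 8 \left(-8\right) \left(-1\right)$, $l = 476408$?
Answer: $- \frac{264284831}{588} \approx -4.4946 \cdot 10^{5}$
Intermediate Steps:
$s = -8$ ($s = 0 - 8 = -8$)
$D = \frac{1}{588}$ ($D = \frac{1}{-8 + 596} = \frac{1}{588} \approx 0.0017007$)
$z = 64$ ($z = \left(-64\right) \left(-1\right) = 64$)
$q{\left(K \right)} = \frac{1}{588} + 64 K$ ($q{\left(K \right)} = 64 K + \frac{1}{588} = \frac{1}{588} + 64 K$)
$q{\left(421 \right)} - l = \left(\frac{1}{588} + 64 \cdot 421\right) - 476408 = \left(\frac{1}{588} + 26944\right) - 476408 = \frac{15843073}{588} - 476408 = - \frac{264284831}{588}$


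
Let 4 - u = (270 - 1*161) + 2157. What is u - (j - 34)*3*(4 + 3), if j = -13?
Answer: -1275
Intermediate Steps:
u = -2262 (u = 4 - ((270 - 1*161) + 2157) = 4 - ((270 - 161) + 2157) = 4 - (109 + 2157) = 4 - 1*2266 = 4 - 2266 = -2262)
u - (j - 34)*3*(4 + 3) = -2262 - (-13 - 34)*3*(4 + 3) = -2262 - (-47)*3*7 = -2262 - (-47)*21 = -2262 - 1*(-987) = -2262 + 987 = -1275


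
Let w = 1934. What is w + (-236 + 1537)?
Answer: 3235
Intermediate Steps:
w + (-236 + 1537) = 1934 + (-236 + 1537) = 1934 + 1301 = 3235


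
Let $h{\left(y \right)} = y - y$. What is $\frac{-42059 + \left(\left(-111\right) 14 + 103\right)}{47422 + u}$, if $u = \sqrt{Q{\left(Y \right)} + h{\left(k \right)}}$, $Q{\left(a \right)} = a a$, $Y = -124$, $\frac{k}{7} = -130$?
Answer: $- \frac{21755}{23773} \approx -0.91511$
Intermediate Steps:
$k = -910$ ($k = 7 \left(-130\right) = -910$)
$h{\left(y \right)} = 0$
$Q{\left(a \right)} = a^{2}$
$u = 124$ ($u = \sqrt{\left(-124\right)^{2} + 0} = \sqrt{15376 + 0} = \sqrt{15376} = 124$)
$\frac{-42059 + \left(\left(-111\right) 14 + 103\right)}{47422 + u} = \frac{-42059 + \left(\left(-111\right) 14 + 103\right)}{47422 + 124} = \frac{-42059 + \left(-1554 + 103\right)}{47546} = \left(-42059 - 1451\right) \frac{1}{47546} = \left(-43510\right) \frac{1}{47546} = - \frac{21755}{23773}$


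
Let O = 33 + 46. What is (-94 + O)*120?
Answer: -1800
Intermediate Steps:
O = 79
(-94 + O)*120 = (-94 + 79)*120 = -15*120 = -1800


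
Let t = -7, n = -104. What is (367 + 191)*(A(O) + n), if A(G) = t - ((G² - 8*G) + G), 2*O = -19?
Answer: -298809/2 ≈ -1.4940e+5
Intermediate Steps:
O = -19/2 (O = (½)*(-19) = -19/2 ≈ -9.5000)
A(G) = -7 - G² + 7*G (A(G) = -7 - ((G² - 8*G) + G) = -7 - (G² - 7*G) = -7 + (-G² + 7*G) = -7 - G² + 7*G)
(367 + 191)*(A(O) + n) = (367 + 191)*((-7 - (-19/2)² + 7*(-19/2)) - 104) = 558*((-7 - 1*361/4 - 133/2) - 104) = 558*((-7 - 361/4 - 133/2) - 104) = 558*(-655/4 - 104) = 558*(-1071/4) = -298809/2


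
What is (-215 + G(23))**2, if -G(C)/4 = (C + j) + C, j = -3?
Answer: 149769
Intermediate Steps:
G(C) = 12 - 8*C (G(C) = -4*((C - 3) + C) = -4*((-3 + C) + C) = -4*(-3 + 2*C) = 12 - 8*C)
(-215 + G(23))**2 = (-215 + (12 - 8*23))**2 = (-215 + (12 - 184))**2 = (-215 - 172)**2 = (-387)**2 = 149769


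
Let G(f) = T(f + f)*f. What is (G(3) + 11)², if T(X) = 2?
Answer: 289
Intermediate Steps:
G(f) = 2*f
(G(3) + 11)² = (2*3 + 11)² = (6 + 11)² = 17² = 289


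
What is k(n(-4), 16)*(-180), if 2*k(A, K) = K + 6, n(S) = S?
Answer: -1980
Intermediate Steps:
k(A, K) = 3 + K/2 (k(A, K) = (K + 6)/2 = (6 + K)/2 = 3 + K/2)
k(n(-4), 16)*(-180) = (3 + (1/2)*16)*(-180) = (3 + 8)*(-180) = 11*(-180) = -1980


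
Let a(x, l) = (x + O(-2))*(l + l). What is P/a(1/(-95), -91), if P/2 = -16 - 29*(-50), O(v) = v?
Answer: 136230/17381 ≈ 7.8379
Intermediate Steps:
P = 2868 (P = 2*(-16 - 29*(-50)) = 2*(-16 + 1450) = 2*1434 = 2868)
a(x, l) = 2*l*(-2 + x) (a(x, l) = (x - 2)*(l + l) = (-2 + x)*(2*l) = 2*l*(-2 + x))
P/a(1/(-95), -91) = 2868/((2*(-91)*(-2 + 1/(-95)))) = 2868/((2*(-91)*(-2 - 1/95))) = 2868/((2*(-91)*(-191/95))) = 2868/(34762/95) = 2868*(95/34762) = 136230/17381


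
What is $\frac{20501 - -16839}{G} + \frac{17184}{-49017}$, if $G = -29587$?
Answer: $- \frac{779572596}{483421993} \approx -1.6126$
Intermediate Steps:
$\frac{20501 - -16839}{G} + \frac{17184}{-49017} = \frac{20501 - -16839}{-29587} + \frac{17184}{-49017} = \left(20501 + 16839\right) \left(- \frac{1}{29587}\right) + 17184 \left(- \frac{1}{49017}\right) = 37340 \left(- \frac{1}{29587}\right) - \frac{5728}{16339} = - \frac{37340}{29587} - \frac{5728}{16339} = - \frac{779572596}{483421993}$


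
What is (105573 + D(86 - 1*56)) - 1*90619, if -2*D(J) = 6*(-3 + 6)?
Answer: 14945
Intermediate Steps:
D(J) = -9 (D(J) = -3*(-3 + 6) = -3*3 = -½*18 = -9)
(105573 + D(86 - 1*56)) - 1*90619 = (105573 - 9) - 1*90619 = 105564 - 90619 = 14945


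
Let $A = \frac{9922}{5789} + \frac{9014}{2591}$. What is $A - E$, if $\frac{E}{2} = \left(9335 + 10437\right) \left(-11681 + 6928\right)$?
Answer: $\frac{2819157803094916}{14999299} \approx 1.8795 \cdot 10^{8}$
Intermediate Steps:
$E = -187952632$ ($E = 2 \left(9335 + 10437\right) \left(-11681 + 6928\right) = 2 \cdot 19772 \left(-4753\right) = 2 \left(-93976316\right) = -187952632$)
$A = \frac{77889948}{14999299}$ ($A = 9922 \cdot \frac{1}{5789} + 9014 \cdot \frac{1}{2591} = \frac{9922}{5789} + \frac{9014}{2591} = \frac{77889948}{14999299} \approx 5.1929$)
$A - E = \frac{77889948}{14999299} - -187952632 = \frac{77889948}{14999299} + 187952632 = \frac{2819157803094916}{14999299}$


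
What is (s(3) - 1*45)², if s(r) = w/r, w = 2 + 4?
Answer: 1849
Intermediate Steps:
w = 6
s(r) = 6/r
(s(3) - 1*45)² = (6/3 - 1*45)² = (6*(⅓) - 45)² = (2 - 45)² = (-43)² = 1849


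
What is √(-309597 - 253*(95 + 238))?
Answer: I*√393846 ≈ 627.57*I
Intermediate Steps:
√(-309597 - 253*(95 + 238)) = √(-309597 - 253*333) = √(-309597 - 84249) = √(-393846) = I*√393846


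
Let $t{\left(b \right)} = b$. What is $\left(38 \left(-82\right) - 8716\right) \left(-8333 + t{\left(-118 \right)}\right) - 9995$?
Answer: $99982237$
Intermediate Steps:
$\left(38 \left(-82\right) - 8716\right) \left(-8333 + t{\left(-118 \right)}\right) - 9995 = \left(38 \left(-82\right) - 8716\right) \left(-8333 - 118\right) - 9995 = \left(-3116 - 8716\right) \left(-8451\right) - 9995 = \left(-11832\right) \left(-8451\right) - 9995 = 99992232 - 9995 = 99982237$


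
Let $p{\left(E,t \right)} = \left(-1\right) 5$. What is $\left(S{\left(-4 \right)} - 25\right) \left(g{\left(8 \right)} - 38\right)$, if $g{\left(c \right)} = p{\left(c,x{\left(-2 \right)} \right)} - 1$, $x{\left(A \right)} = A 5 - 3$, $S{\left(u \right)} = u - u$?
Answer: $1100$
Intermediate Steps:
$S{\left(u \right)} = 0$
$x{\left(A \right)} = -3 + 5 A$ ($x{\left(A \right)} = 5 A - 3 = -3 + 5 A$)
$p{\left(E,t \right)} = -5$
$g{\left(c \right)} = -6$ ($g{\left(c \right)} = -5 - 1 = -6$)
$\left(S{\left(-4 \right)} - 25\right) \left(g{\left(8 \right)} - 38\right) = \left(0 - 25\right) \left(-6 - 38\right) = \left(0 - 25\right) \left(-44\right) = \left(-25\right) \left(-44\right) = 1100$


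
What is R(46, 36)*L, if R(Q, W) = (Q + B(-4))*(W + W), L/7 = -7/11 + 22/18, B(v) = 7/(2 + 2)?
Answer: 155092/11 ≈ 14099.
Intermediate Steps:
B(v) = 7/4
L = 406/99 (L = 7*(-7/11 + 22/18) = 7*(-7*1/11 + 22*(1/18)) = 7*(-7/11 + 11/9) = 7*(58/99) = 406/99 ≈ 4.1010)
R(Q, W) = 2*W*(7/4 + Q) (R(Q, W) = (Q + 7/4)*(W + W) = (7/4 + Q)*(2*W) = 2*W*(7/4 + Q))
R(46, 36)*L = ((1/2)*36*(7 + 4*46))*(406/99) = ((1/2)*36*(7 + 184))*(406/99) = ((1/2)*36*191)*(406/99) = 3438*(406/99) = 155092/11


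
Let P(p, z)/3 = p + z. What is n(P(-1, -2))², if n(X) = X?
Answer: 81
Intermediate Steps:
P(p, z) = 3*p + 3*z (P(p, z) = 3*(p + z) = 3*p + 3*z)
n(P(-1, -2))² = (3*(-1) + 3*(-2))² = (-3 - 6)² = (-9)² = 81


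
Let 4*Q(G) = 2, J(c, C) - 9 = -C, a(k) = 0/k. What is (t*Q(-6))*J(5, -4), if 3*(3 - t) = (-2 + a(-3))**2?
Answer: 65/6 ≈ 10.833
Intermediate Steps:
a(k) = 0
J(c, C) = 9 - C
Q(G) = 1/2 (Q(G) = (1/4)*2 = 1/2)
t = 5/3 (t = 3 - (-2 + 0)**2/3 = 3 - 1/3*(-2)**2 = 3 - 1/3*4 = 3 - 4/3 = 5/3 ≈ 1.6667)
(t*Q(-6))*J(5, -4) = ((5/3)*(1/2))*(9 - 1*(-4)) = 5*(9 + 4)/6 = (5/6)*13 = 65/6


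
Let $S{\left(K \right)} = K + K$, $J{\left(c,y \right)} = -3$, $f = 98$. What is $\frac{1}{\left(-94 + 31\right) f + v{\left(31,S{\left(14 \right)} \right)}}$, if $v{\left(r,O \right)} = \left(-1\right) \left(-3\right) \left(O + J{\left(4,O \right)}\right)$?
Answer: $- \frac{1}{6099} \approx -0.00016396$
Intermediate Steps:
$S{\left(K \right)} = 2 K$
$v{\left(r,O \right)} = -9 + 3 O$ ($v{\left(r,O \right)} = \left(-1\right) \left(-3\right) \left(O - 3\right) = 3 \left(-3 + O\right) = -9 + 3 O$)
$\frac{1}{\left(-94 + 31\right) f + v{\left(31,S{\left(14 \right)} \right)}} = \frac{1}{\left(-94 + 31\right) 98 - \left(9 - 3 \cdot 2 \cdot 14\right)} = \frac{1}{\left(-63\right) 98 + \left(-9 + 3 \cdot 28\right)} = \frac{1}{-6174 + \left(-9 + 84\right)} = \frac{1}{-6174 + 75} = \frac{1}{-6099} = - \frac{1}{6099}$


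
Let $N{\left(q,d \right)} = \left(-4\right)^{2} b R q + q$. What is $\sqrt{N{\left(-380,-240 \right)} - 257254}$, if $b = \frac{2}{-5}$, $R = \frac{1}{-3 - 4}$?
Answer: $\frac{i \sqrt{12641090}}{7} \approx 507.92 i$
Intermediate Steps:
$R = - \frac{1}{7}$ ($R = \frac{1}{-7} = - \frac{1}{7} \approx -0.14286$)
$b = - \frac{2}{5}$ ($b = 2 \left(- \frac{1}{5}\right) = - \frac{2}{5} \approx -0.4$)
$N{\left(q,d \right)} = \frac{67 q}{35}$ ($N{\left(q,d \right)} = \left(-4\right)^{2} \left(- \frac{2}{5}\right) \left(- \frac{1}{7}\right) q + q = 16 \left(- \frac{2}{5}\right) \left(- \frac{1}{7}\right) q + q = \left(- \frac{32}{5}\right) \left(- \frac{1}{7}\right) q + q = \frac{32 q}{35} + q = \frac{67 q}{35}$)
$\sqrt{N{\left(-380,-240 \right)} - 257254} = \sqrt{\frac{67}{35} \left(-380\right) - 257254} = \sqrt{- \frac{5092}{7} - 257254} = \sqrt{- \frac{1805870}{7}} = \frac{i \sqrt{12641090}}{7}$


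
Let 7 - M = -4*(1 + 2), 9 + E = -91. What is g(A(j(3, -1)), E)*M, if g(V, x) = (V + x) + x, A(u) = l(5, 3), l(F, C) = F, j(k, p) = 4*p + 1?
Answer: -3705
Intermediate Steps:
E = -100 (E = -9 - 91 = -100)
j(k, p) = 1 + 4*p
A(u) = 5
M = 19 (M = 7 - (-4)*(1 + 2) = 7 - (-4)*3 = 7 - 1*(-12) = 7 + 12 = 19)
g(V, x) = V + 2*x
g(A(j(3, -1)), E)*M = (5 + 2*(-100))*19 = (5 - 200)*19 = -195*19 = -3705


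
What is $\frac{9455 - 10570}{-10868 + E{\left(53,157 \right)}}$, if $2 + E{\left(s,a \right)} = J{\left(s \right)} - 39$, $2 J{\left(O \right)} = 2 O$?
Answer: $\frac{1115}{10856} \approx 0.10271$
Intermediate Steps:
$J{\left(O \right)} = O$ ($J{\left(O \right)} = \frac{2 O}{2} = O$)
$E{\left(s,a \right)} = -41 + s$ ($E{\left(s,a \right)} = -2 + \left(s - 39\right) = -2 + \left(-39 + s\right) = -41 + s$)
$\frac{9455 - 10570}{-10868 + E{\left(53,157 \right)}} = \frac{9455 - 10570}{-10868 + \left(-41 + 53\right)} = - \frac{1115}{-10868 + 12} = - \frac{1115}{-10856} = \left(-1115\right) \left(- \frac{1}{10856}\right) = \frac{1115}{10856}$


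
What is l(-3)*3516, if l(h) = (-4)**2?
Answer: 56256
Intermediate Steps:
l(h) = 16
l(-3)*3516 = 16*3516 = 56256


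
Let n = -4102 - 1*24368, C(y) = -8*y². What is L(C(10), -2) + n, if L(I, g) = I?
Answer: -29270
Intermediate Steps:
n = -28470 (n = -4102 - 24368 = -28470)
L(C(10), -2) + n = -8*10² - 28470 = -8*100 - 28470 = -800 - 28470 = -29270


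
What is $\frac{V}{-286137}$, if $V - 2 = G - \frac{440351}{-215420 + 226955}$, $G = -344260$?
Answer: $\frac{3971456381}{3300590295} \approx 1.2033$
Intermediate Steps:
$V = - \frac{3971456381}{11535}$ ($V = 2 - \left(344260 + \frac{440351}{-215420 + 226955}\right) = 2 - \left(344260 + \frac{440351}{11535}\right) = 2 - \left(344260 + 440351 \cdot \frac{1}{11535}\right) = 2 - \frac{3971479451}{11535} = - \frac{3971456381}{11535} \approx -3.443 \cdot 10^{5}$)
$\frac{V}{-286137} = - \frac{3971456381}{11535 \left(-286137\right)} = \left(- \frac{3971456381}{11535}\right) \left(- \frac{1}{286137}\right) = \frac{3971456381}{3300590295}$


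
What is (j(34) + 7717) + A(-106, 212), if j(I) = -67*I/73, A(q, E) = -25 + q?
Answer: 551500/73 ≈ 7554.8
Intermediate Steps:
j(I) = -67*I/73
(j(34) + 7717) + A(-106, 212) = (-67/73*34 + 7717) + (-25 - 106) = (-2278/73 + 7717) - 131 = 561063/73 - 131 = 551500/73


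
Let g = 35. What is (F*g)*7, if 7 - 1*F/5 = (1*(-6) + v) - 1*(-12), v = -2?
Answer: 3675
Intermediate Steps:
F = 15 (F = 35 - 5*((1*(-6) - 2) - 1*(-12)) = 35 - 5*((-6 - 2) + 12) = 35 - 5*(-8 + 12) = 35 - 5*4 = 35 - 20 = 15)
(F*g)*7 = (15*35)*7 = 525*7 = 3675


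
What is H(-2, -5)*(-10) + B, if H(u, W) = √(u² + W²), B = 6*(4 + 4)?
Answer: 48 - 10*√29 ≈ -5.8516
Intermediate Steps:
B = 48 (B = 6*8 = 48)
H(u, W) = √(W² + u²)
H(-2, -5)*(-10) + B = √((-5)² + (-2)²)*(-10) + 48 = √(25 + 4)*(-10) + 48 = √29*(-10) + 48 = -10*√29 + 48 = 48 - 10*√29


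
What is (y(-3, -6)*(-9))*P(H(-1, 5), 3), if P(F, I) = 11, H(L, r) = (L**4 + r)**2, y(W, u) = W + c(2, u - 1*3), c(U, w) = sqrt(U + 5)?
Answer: 297 - 99*sqrt(7) ≈ 35.071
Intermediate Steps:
c(U, w) = sqrt(5 + U)
y(W, u) = W + sqrt(7) (y(W, u) = W + sqrt(5 + 2) = W + sqrt(7))
H(L, r) = (r + L**4)**2
(y(-3, -6)*(-9))*P(H(-1, 5), 3) = ((-3 + sqrt(7))*(-9))*11 = (27 - 9*sqrt(7))*11 = 297 - 99*sqrt(7)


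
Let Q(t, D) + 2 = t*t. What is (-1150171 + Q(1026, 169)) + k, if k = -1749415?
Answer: -1846912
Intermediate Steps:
Q(t, D) = -2 + t**2 (Q(t, D) = -2 + t*t = -2 + t**2)
(-1150171 + Q(1026, 169)) + k = (-1150171 + (-2 + 1026**2)) - 1749415 = (-1150171 + (-2 + 1052676)) - 1749415 = (-1150171 + 1052674) - 1749415 = -97497 - 1749415 = -1846912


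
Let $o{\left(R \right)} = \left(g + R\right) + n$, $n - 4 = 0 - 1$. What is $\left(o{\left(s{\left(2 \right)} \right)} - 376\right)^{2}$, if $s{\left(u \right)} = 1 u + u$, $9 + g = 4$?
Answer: $139876$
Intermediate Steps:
$g = -5$ ($g = -9 + 4 = -5$)
$s{\left(u \right)} = 2 u$ ($s{\left(u \right)} = u + u = 2 u$)
$n = 3$ ($n = 4 + \left(0 - 1\right) = 4 - 1 = 3$)
$o{\left(R \right)} = -2 + R$ ($o{\left(R \right)} = \left(-5 + R\right) + 3 = -2 + R$)
$\left(o{\left(s{\left(2 \right)} \right)} - 376\right)^{2} = \left(\left(-2 + 2 \cdot 2\right) - 376\right)^{2} = \left(\left(-2 + 4\right) - 376\right)^{2} = \left(2 - 376\right)^{2} = \left(-374\right)^{2} = 139876$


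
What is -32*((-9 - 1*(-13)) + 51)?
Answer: -1760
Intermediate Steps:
-32*((-9 - 1*(-13)) + 51) = -32*((-9 + 13) + 51) = -32*(4 + 51) = -32*55 = -1760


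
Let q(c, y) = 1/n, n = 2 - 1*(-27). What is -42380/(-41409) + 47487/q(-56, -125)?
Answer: 57025328687/41409 ≈ 1.3771e+6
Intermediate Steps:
n = 29 (n = 2 + 27 = 29)
q(c, y) = 1/29
-42380/(-41409) + 47487/q(-56, -125) = -42380/(-41409) + 47487/(1/29) = -42380*(-1/41409) + 47487*29 = 42380/41409 + 1377123 = 57025328687/41409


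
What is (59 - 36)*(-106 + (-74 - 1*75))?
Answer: -5865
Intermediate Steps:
(59 - 36)*(-106 + (-74 - 1*75)) = 23*(-106 + (-74 - 75)) = 23*(-106 - 149) = 23*(-255) = -5865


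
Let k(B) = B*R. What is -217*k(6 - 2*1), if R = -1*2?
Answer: 1736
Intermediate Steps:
R = -2
k(B) = -2*B (k(B) = B*(-2) = -2*B)
-217*k(6 - 2*1) = -(-434)*(6 - 2*1) = -(-434)*(6 - 2) = -(-434)*4 = -217*(-8) = 1736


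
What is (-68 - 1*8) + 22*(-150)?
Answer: -3376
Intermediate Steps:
(-68 - 1*8) + 22*(-150) = (-68 - 8) - 3300 = -76 - 3300 = -3376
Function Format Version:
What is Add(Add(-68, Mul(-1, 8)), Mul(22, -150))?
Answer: -3376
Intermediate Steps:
Add(Add(-68, Mul(-1, 8)), Mul(22, -150)) = Add(Add(-68, -8), -3300) = Add(-76, -3300) = -3376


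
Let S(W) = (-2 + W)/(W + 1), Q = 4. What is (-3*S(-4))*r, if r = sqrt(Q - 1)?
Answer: -6*sqrt(3) ≈ -10.392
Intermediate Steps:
r = sqrt(3) (r = sqrt(4 - 1) = sqrt(3) ≈ 1.7320)
S(W) = (-2 + W)/(1 + W)
(-3*S(-4))*r = (-3*(-2 - 4)/(1 - 4))*sqrt(3) = (-3*(-6)/(-3))*sqrt(3) = (-(-1)*(-6))*sqrt(3) = (-3*2)*sqrt(3) = -6*sqrt(3)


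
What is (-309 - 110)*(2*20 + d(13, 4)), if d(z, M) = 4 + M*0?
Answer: -18436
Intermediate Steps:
d(z, M) = 4 (d(z, M) = 4 + 0 = 4)
(-309 - 110)*(2*20 + d(13, 4)) = (-309 - 110)*(2*20 + 4) = -419*(40 + 4) = -419*44 = -18436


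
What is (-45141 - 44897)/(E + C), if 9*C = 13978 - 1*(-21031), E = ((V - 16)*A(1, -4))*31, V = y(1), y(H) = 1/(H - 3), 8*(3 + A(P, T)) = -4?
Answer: -3241368/204485 ≈ -15.851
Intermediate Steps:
A(P, T) = -7/2 (A(P, T) = -3 + (⅛)*(-4) = -3 - ½ = -7/2)
y(H) = 1/(-3 + H)
V = -½ (V = 1/(-3 + 1) = 1/(-2) = -½ ≈ -0.50000)
E = 7161/4 (E = ((-½ - 16)*(-7/2))*31 = -33/2*(-7/2)*31 = (231/4)*31 = 7161/4 ≈ 1790.3)
C = 35009/9 (C = (13978 - 1*(-21031))/9 = (13978 + 21031)/9 = (⅑)*35009 = 35009/9 ≈ 3889.9)
(-45141 - 44897)/(E + C) = (-45141 - 44897)/(7161/4 + 35009/9) = -90038/204485/36 = -90038*36/204485 = -3241368/204485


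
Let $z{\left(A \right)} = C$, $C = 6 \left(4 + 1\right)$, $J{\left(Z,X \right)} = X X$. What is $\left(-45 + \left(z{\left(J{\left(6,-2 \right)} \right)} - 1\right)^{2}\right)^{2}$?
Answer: $633616$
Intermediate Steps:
$J{\left(Z,X \right)} = X^{2}$
$C = 30$ ($C = 6 \cdot 5 = 30$)
$z{\left(A \right)} = 30$
$\left(-45 + \left(z{\left(J{\left(6,-2 \right)} \right)} - 1\right)^{2}\right)^{2} = \left(-45 + \left(30 - 1\right)^{2}\right)^{2} = \left(-45 + 29^{2}\right)^{2} = \left(-45 + 841\right)^{2} = 796^{2} = 633616$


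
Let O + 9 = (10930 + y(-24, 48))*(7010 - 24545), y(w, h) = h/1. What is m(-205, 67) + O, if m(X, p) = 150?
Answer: -192499089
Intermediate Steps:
y(w, h) = h (y(w, h) = h*1 = h)
O = -192499239 (O = -9 + (10930 + 48)*(7010 - 24545) = -9 + 10978*(-17535) = -9 - 192499230 = -192499239)
m(-205, 67) + O = 150 - 192499239 = -192499089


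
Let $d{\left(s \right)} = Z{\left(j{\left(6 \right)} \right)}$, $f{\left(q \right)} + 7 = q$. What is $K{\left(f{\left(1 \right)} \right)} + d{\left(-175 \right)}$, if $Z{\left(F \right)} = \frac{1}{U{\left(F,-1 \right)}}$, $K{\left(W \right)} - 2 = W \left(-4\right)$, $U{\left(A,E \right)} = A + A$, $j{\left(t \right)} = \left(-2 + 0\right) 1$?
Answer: $\frac{103}{4} \approx 25.75$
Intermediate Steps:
$j{\left(t \right)} = -2$ ($j{\left(t \right)} = \left(-2\right) 1 = -2$)
$f{\left(q \right)} = -7 + q$
$U{\left(A,E \right)} = 2 A$
$K{\left(W \right)} = 2 - 4 W$ ($K{\left(W \right)} = 2 + W \left(-4\right) = 2 - 4 W$)
$Z{\left(F \right)} = \frac{1}{2 F}$
$d{\left(s \right)} = - \frac{1}{4}$ ($d{\left(s \right)} = \frac{1}{2 \left(-2\right)} = \frac{1}{2} \left(- \frac{1}{2}\right) = - \frac{1}{4}$)
$K{\left(f{\left(1 \right)} \right)} + d{\left(-175 \right)} = \left(2 - 4 \left(-7 + 1\right)\right) - \frac{1}{4} = \left(2 - -24\right) - \frac{1}{4} = \left(2 + 24\right) - \frac{1}{4} = 26 - \frac{1}{4} = \frac{103}{4}$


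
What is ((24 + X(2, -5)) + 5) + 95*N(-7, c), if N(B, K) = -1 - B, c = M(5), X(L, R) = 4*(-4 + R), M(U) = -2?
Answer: 563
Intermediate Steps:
X(L, R) = -16 + 4*R
c = -2
((24 + X(2, -5)) + 5) + 95*N(-7, c) = ((24 + (-16 + 4*(-5))) + 5) + 95*(-1 - 1*(-7)) = ((24 + (-16 - 20)) + 5) + 95*(-1 + 7) = ((24 - 36) + 5) + 95*6 = (-12 + 5) + 570 = -7 + 570 = 563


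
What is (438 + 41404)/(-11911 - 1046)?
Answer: -41842/12957 ≈ -3.2293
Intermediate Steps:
(438 + 41404)/(-11911 - 1046) = 41842/(-12957) = 41842*(-1/12957) = -41842/12957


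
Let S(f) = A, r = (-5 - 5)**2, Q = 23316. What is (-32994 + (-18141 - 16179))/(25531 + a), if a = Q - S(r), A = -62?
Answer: -22438/16303 ≈ -1.3763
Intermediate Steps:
r = 100 (r = (-10)**2 = 100)
S(f) = -62
a = 23378 (a = 23316 - 1*(-62) = 23316 + 62 = 23378)
(-32994 + (-18141 - 16179))/(25531 + a) = (-32994 + (-18141 - 16179))/(25531 + 23378) = (-32994 - 34320)/48909 = -67314*1/48909 = -22438/16303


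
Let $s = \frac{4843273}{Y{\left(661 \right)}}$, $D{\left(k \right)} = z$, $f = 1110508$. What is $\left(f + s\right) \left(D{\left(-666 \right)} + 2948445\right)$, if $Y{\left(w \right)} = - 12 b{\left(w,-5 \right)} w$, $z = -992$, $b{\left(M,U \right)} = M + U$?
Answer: $\frac{17031573025626998939}{5203392} \approx 3.2732 \cdot 10^{12}$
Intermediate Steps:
$D{\left(k \right)} = -992$
$Y{\left(w \right)} = w \left(60 - 12 w\right)$ ($Y{\left(w \right)} = - 12 \left(w - 5\right) w = - 12 \left(-5 + w\right) w = \left(60 - 12 w\right) w = w \left(60 - 12 w\right)$)
$s = - \frac{4843273}{5203392}$ ($s = \frac{4843273}{12 \cdot 661 \left(5 - 661\right)} = \frac{4843273}{12 \cdot 661 \left(-656\right)} = \frac{4843273}{-5203392} = 4843273 \left(- \frac{1}{5203392}\right) = - \frac{4843273}{5203392} \approx -0.93079$)
$\left(f + s\right) \left(D{\left(-666 \right)} + 2948445\right) = \left(1110508 - \frac{4843273}{5203392}\right) \left(-992 + 2948445\right) = \frac{5778403599863}{5203392} \cdot 2947453 = \frac{17031573025626998939}{5203392}$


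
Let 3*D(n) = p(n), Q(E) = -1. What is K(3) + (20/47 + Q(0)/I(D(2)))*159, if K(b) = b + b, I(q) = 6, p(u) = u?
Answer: 4433/94 ≈ 47.160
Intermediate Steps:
D(n) = n/3
K(b) = 2*b
K(3) + (20/47 + Q(0)/I(D(2)))*159 = 2*3 + (20/47 - 1/6)*159 = 6 + (20*(1/47) - 1*⅙)*159 = 6 + (20/47 - ⅙)*159 = 6 + (73/282)*159 = 6 + 3869/94 = 4433/94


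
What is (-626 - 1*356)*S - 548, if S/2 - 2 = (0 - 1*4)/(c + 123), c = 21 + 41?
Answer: -820204/185 ≈ -4433.5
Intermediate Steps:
c = 62
S = 732/185 (S = 4 + 2*((0 - 1*4)/(62 + 123)) = 4 + 2*((0 - 4)/185) = 4 + 2*((1/185)*(-4)) = 4 + 2*(-4/185) = 4 - 8/185 = 732/185 ≈ 3.9568)
(-626 - 1*356)*S - 548 = (-626 - 1*356)*(732/185) - 548 = (-626 - 356)*(732/185) - 548 = -982*732/185 - 548 = -718824/185 - 548 = -820204/185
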